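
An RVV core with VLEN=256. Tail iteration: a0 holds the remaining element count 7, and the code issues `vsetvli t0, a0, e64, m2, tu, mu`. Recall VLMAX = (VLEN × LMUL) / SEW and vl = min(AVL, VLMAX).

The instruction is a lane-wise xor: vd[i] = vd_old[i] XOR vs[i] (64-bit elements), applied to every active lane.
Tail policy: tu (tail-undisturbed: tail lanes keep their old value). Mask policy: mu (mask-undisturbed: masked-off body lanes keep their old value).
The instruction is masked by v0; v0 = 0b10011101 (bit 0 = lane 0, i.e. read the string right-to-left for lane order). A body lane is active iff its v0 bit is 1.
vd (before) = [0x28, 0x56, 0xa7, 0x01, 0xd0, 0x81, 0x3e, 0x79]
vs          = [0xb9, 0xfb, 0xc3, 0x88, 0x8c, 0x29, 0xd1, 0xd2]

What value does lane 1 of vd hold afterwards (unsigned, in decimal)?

VLMAX = VLEN×LMUL/SEW = 256×2/64 = 8
vl = min(AVL, VLMAX) = min(7, 8) = 7
  i=0: xor(0x28,0xb9) → 145
  i=1: mask-off/keep → 86
  i=2: xor(0xa7,0xc3) → 100
  i=3: xor(0x01,0x88) → 137
  i=4: xor(0xd0,0x8c) → 92
  i=5: mask-off/keep → 129
  i=6: mask-off/keep → 62
  i=7: tail/keep → 121

vd[1] = 86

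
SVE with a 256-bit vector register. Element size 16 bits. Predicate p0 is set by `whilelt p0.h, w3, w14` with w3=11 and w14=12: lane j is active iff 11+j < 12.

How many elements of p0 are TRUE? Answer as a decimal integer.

register lanes = 256/16 = 16
p0[j] = (11+j < 12); true for j=0..0 → 1 lanes set

vl = 1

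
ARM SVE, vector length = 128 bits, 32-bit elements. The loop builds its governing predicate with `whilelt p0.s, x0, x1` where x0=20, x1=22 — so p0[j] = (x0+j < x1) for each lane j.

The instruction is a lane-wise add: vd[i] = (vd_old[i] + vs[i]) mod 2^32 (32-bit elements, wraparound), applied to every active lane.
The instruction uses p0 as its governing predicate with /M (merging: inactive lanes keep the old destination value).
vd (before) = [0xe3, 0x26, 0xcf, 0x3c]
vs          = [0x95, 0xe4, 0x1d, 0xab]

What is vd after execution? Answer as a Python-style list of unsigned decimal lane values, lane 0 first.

vd = [376, 266, 207, 60]

128-bit reg / 32-bit elem → 4 lanes
active while 20+j < 22, i.e. j ∈ [0,2) capped at 4 ⇒ 2
  i=0: add(0xe3,0x95) → 376
  i=1: add(0x26,0xe4) → 266
  i=2: tail/keep → 207
  i=3: tail/keep → 60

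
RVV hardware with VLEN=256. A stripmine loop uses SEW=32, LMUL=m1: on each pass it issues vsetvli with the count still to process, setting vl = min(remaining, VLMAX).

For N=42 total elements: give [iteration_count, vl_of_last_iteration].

[iterations, last_vl] = [6, 2]

VLMAX = (256 × 1) / 32 = 8 lanes
N=42: ⌈42/8⌉ = 6 iters; last vl = 42 − 5×8 = 2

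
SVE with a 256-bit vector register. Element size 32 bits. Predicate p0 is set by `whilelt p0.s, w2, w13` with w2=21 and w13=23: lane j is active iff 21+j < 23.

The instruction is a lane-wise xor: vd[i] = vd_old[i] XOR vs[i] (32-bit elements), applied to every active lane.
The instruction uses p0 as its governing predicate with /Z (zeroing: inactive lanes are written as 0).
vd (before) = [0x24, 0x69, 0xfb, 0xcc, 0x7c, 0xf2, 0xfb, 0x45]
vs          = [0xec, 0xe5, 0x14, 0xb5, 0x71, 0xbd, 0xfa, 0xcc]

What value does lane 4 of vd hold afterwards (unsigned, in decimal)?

lane count: 256 div 32 = 8
whilelt: lane j active iff 21+j < 23 → j < 2 → 2 active
lane  0: xor(0x24,0xec) ⇒ 0xc8
lane  1: xor(0x69,0xe5) ⇒ 0x8c
lane  2: tail/zero ⇒ 0x00
lane  3: tail/zero ⇒ 0x00
lane  4: tail/zero ⇒ 0x00
lane  5: tail/zero ⇒ 0x00
lane  6: tail/zero ⇒ 0x00
lane  7: tail/zero ⇒ 0x00

vd[4] = 0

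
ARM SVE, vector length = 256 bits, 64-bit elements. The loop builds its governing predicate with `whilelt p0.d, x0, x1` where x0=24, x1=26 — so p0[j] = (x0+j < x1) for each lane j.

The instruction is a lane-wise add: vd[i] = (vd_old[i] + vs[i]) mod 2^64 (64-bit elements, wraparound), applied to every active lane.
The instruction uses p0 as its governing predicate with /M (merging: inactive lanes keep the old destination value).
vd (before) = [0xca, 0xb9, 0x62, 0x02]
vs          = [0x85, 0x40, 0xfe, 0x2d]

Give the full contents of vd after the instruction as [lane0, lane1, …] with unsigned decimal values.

vd = [335, 249, 98, 2]

register lanes = 256/64 = 4
p0[j] = (24+j < 26); true for j=0..1 → 2 lanes set
lane  0: add(0xca,0x85) ⇒ 0x14f
lane  1: add(0xb9,0x40) ⇒ 0xf9
lane  2: tail/keep ⇒ 0x62
lane  3: tail/keep ⇒ 0x02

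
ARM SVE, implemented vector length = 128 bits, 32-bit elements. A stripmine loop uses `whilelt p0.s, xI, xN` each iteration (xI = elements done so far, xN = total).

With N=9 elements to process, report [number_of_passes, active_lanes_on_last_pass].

lane count: 128 div 32 = 4
iterations = ceil(9/4) = 3; final-pass vl = 1

[iterations, last_vl] = [3, 1]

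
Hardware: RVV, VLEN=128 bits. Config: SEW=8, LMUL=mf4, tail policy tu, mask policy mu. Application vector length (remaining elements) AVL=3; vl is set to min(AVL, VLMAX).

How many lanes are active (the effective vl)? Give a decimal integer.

vl = 3

VLMAX = (128 × 1/4) / 8 = 4 lanes
vl = min(AVL, VLMAX) = min(3, 4) = 3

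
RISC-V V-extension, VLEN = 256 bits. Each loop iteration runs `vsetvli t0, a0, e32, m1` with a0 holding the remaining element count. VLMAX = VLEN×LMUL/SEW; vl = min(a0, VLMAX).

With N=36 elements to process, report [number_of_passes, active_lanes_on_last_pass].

[iterations, last_vl] = [5, 4]

VLMAX = (256 × 1) / 32 = 8 lanes
N=36: ⌈36/8⌉ = 5 iters; last vl = 36 − 4×8 = 4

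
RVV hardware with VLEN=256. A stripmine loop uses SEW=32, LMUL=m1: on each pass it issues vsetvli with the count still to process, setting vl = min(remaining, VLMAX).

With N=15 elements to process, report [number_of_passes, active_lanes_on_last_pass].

[iterations, last_vl] = [2, 7]

VLMAX = VLEN×LMUL/SEW = 256×1/32 = 8
15 elements at 8/iter → 2 passes, remainder 7 on the last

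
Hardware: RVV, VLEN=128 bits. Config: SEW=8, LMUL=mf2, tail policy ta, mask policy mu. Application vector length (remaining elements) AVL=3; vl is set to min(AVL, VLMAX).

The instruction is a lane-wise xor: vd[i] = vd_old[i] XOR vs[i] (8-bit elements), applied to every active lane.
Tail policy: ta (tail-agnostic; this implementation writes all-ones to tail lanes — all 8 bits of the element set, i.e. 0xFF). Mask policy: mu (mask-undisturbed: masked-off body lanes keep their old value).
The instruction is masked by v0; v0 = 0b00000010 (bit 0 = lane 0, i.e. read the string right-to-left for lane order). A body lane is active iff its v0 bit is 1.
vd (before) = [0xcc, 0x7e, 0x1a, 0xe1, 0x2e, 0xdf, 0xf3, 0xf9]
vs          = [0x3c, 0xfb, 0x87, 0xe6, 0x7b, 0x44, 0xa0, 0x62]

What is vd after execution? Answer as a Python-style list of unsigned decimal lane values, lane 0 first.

lanes per group: 128·1/2/8 = 8
vl ← min(3, 8) = 3
vd[0] mask-off/keep -> 0xcc
vd[1] xor(0x7e,0xfb) -> 0x85
vd[2] mask-off/keep -> 0x1a
vd[3] tail/ones -> 0xff
vd[4] tail/ones -> 0xff
vd[5] tail/ones -> 0xff
vd[6] tail/ones -> 0xff
vd[7] tail/ones -> 0xff

vd = [204, 133, 26, 255, 255, 255, 255, 255]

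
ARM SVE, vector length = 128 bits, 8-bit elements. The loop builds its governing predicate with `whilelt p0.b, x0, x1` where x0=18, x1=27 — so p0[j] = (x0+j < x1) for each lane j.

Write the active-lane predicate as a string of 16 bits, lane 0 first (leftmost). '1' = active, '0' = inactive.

predicate = 1111111110000000

128-bit reg / 8-bit elem → 16 lanes
whilelt: lane j active iff 18+j < 27 → j < 9 → 9 active
bits (lane 0 leftmost): 1111111110000000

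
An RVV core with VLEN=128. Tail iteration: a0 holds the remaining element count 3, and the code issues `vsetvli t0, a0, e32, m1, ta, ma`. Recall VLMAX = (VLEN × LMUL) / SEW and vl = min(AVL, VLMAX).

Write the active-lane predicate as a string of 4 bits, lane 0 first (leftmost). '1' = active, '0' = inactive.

VLMAX = (128 × 1) / 32 = 4 lanes
vl ← min(3, 4) = 3
bits (lane 0 leftmost): 1110

predicate = 1110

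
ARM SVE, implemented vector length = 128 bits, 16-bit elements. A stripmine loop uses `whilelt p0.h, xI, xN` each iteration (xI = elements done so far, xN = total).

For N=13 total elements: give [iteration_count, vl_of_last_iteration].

[iterations, last_vl] = [2, 5]

128-bit reg / 16-bit elem → 8 lanes
N=13: ⌈13/8⌉ = 2 iters; last vl = 13 − 1×8 = 5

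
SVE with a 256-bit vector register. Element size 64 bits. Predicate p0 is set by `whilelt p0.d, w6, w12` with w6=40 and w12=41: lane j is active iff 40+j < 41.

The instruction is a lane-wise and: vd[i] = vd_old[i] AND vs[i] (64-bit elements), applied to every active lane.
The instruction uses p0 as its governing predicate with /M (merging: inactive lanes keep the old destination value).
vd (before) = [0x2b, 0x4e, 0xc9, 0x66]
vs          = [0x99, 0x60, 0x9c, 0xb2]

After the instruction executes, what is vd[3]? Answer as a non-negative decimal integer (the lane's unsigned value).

vd[3] = 102

256-bit reg / 64-bit elem → 4 lanes
active while 40+j < 41, i.e. j ∈ [0,1) capped at 4 ⇒ 1
lane  0: and(0x2b,0x99) ⇒ 0x09
lane  1: tail/keep ⇒ 0x4e
lane  2: tail/keep ⇒ 0xc9
lane  3: tail/keep ⇒ 0x66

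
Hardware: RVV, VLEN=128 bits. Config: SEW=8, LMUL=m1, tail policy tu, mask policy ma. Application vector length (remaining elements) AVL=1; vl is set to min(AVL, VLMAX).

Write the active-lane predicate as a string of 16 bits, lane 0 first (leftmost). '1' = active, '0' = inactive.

VLMAX = (128 × 1) / 8 = 16 lanes
vl ← min(1, 16) = 1
bits (lane 0 leftmost): 1000000000000000

predicate = 1000000000000000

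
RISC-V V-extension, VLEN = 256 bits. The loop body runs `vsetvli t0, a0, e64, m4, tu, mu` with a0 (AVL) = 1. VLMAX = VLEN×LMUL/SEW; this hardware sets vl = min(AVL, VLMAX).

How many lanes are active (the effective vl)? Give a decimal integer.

vl = 1

lanes per group: 256·4/64 = 16
vl ← min(1, 16) = 1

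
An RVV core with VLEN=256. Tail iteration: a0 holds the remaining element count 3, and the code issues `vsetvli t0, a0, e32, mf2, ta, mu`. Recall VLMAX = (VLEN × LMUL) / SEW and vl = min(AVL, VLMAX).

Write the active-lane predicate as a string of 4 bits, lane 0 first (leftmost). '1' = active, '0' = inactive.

VLMAX = VLEN×LMUL/SEW = 256×1/2/32 = 4
AVL=3 ≤ VLMAX=4, so vl = 3
bits (lane 0 leftmost): 1110

predicate = 1110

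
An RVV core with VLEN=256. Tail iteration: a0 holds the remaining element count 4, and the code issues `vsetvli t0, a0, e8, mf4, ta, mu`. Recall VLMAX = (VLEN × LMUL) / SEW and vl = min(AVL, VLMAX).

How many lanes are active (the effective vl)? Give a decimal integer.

vl = 4

VLMAX = (256 × 1/4) / 8 = 8 lanes
vl ← min(4, 8) = 4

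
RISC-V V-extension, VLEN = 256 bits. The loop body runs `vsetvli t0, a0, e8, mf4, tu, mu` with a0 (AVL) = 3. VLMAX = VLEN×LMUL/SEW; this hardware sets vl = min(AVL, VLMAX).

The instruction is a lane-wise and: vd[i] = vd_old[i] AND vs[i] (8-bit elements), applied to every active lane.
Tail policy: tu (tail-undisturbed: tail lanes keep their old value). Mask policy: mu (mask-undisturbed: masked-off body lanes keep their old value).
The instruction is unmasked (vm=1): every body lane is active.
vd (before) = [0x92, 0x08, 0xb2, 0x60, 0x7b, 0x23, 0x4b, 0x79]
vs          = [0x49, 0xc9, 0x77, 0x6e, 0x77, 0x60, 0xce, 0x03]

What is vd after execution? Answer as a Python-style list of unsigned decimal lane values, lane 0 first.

vd = [0, 8, 50, 96, 123, 35, 75, 121]

VLMAX = VLEN×LMUL/SEW = 256×1/4/8 = 8
AVL=3 ≤ VLMAX=8, so vl = 3
  i=0: and(0x92,0x49) → 0
  i=1: and(0x08,0xc9) → 8
  i=2: and(0xb2,0x77) → 50
  i=3: tail/keep → 96
  i=4: tail/keep → 123
  i=5: tail/keep → 35
  i=6: tail/keep → 75
  i=7: tail/keep → 121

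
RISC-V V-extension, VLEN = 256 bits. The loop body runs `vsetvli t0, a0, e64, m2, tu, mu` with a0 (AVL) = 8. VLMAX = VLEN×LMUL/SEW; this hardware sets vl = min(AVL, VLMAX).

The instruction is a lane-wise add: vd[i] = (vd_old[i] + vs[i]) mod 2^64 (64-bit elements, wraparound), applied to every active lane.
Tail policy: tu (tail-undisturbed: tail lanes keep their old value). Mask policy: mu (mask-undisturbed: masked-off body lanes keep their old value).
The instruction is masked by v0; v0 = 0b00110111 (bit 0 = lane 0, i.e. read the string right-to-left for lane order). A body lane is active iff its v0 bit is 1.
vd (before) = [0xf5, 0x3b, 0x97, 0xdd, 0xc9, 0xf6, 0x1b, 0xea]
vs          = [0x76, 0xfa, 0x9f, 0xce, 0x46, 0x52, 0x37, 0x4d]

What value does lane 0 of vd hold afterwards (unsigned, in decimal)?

vd[0] = 363

VLMAX = VLEN×LMUL/SEW = 256×2/64 = 8
vl ← min(8, 8) = 8
vd[0] add(0xf5,0x76) -> 0x16b
vd[1] add(0x3b,0xfa) -> 0x135
vd[2] add(0x97,0x9f) -> 0x136
vd[3] mask-off/keep -> 0xdd
vd[4] add(0xc9,0x46) -> 0x10f
vd[5] add(0xf6,0x52) -> 0x148
vd[6] mask-off/keep -> 0x1b
vd[7] mask-off/keep -> 0xea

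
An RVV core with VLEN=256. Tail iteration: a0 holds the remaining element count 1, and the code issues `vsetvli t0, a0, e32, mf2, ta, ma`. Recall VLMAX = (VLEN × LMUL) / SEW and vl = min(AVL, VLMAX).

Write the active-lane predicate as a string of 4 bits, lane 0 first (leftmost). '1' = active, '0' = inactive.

predicate = 1000

VLMAX = VLEN×LMUL/SEW = 256×1/2/32 = 4
vl ← min(1, 4) = 1
bits (lane 0 leftmost): 1000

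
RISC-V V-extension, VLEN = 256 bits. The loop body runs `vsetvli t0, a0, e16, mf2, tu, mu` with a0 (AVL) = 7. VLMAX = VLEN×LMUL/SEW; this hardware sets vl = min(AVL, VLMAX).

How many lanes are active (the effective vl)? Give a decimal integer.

vl = 7

lanes per group: 256·1/2/16 = 8
AVL=7 ≤ VLMAX=8, so vl = 7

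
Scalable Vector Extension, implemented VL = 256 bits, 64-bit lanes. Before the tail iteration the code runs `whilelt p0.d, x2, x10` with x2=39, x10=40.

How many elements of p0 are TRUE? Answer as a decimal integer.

vl = 1

lane count: 256 div 64 = 4
whilelt: lane j active iff 39+j < 40 → j < 1 → 1 active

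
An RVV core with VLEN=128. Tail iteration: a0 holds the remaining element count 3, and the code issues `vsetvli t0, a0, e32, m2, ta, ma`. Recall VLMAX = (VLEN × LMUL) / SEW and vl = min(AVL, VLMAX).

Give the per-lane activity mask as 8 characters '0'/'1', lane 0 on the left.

VLMAX = (128 × 2) / 32 = 8 lanes
vl = min(AVL, VLMAX) = min(3, 8) = 3
bits (lane 0 leftmost): 11100000

predicate = 11100000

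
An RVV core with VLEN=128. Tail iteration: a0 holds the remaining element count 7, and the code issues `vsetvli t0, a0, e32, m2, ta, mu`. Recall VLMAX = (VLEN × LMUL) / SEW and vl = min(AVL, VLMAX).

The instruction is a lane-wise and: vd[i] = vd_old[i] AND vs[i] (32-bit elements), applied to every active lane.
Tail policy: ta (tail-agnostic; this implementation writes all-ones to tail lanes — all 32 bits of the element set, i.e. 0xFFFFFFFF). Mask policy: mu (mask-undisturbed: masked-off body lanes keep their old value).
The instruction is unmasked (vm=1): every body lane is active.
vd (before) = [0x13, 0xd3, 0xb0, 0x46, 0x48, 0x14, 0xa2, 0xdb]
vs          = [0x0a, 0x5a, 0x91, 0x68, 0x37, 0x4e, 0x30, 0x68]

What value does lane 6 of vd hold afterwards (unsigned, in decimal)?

vd[6] = 32

VLMAX = VLEN×LMUL/SEW = 128×2/32 = 8
vl = min(AVL, VLMAX) = min(7, 8) = 7
vd[0] and(0x13,0x0a) -> 0x02
vd[1] and(0xd3,0x5a) -> 0x52
vd[2] and(0xb0,0x91) -> 0x90
vd[3] and(0x46,0x68) -> 0x40
vd[4] and(0x48,0x37) -> 0x00
vd[5] and(0x14,0x4e) -> 0x04
vd[6] and(0xa2,0x30) -> 0x20
vd[7] tail/ones -> 0xffffffff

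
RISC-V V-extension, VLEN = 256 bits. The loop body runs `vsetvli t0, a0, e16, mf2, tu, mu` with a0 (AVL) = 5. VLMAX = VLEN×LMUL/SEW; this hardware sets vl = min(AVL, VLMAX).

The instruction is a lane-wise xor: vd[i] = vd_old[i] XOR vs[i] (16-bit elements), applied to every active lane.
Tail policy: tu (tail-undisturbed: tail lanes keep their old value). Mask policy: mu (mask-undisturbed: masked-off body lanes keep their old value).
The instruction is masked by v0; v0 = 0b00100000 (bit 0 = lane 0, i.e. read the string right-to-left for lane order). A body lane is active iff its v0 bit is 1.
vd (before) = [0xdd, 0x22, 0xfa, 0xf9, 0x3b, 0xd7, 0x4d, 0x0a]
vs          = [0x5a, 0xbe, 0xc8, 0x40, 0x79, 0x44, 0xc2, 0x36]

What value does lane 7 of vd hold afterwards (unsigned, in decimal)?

vd[7] = 10

VLMAX = VLEN×LMUL/SEW = 256×1/2/16 = 8
vl ← min(5, 8) = 5
lane  0: mask-off/keep ⇒ 0xdd
lane  1: mask-off/keep ⇒ 0x22
lane  2: mask-off/keep ⇒ 0xfa
lane  3: mask-off/keep ⇒ 0xf9
lane  4: mask-off/keep ⇒ 0x3b
lane  5: tail/keep ⇒ 0xd7
lane  6: tail/keep ⇒ 0x4d
lane  7: tail/keep ⇒ 0x0a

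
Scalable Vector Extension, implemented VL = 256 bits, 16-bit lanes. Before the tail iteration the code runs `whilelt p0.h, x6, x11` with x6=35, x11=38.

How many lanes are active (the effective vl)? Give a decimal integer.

vl = 3

register lanes = 256/16 = 16
active while 35+j < 38, i.e. j ∈ [0,3) capped at 16 ⇒ 3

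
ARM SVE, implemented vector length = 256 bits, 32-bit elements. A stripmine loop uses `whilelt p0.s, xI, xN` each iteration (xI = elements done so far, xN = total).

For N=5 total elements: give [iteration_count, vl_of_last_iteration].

[iterations, last_vl] = [1, 5]

register lanes = 256/32 = 8
iterations = ceil(5/8) = 1; final-pass vl = 5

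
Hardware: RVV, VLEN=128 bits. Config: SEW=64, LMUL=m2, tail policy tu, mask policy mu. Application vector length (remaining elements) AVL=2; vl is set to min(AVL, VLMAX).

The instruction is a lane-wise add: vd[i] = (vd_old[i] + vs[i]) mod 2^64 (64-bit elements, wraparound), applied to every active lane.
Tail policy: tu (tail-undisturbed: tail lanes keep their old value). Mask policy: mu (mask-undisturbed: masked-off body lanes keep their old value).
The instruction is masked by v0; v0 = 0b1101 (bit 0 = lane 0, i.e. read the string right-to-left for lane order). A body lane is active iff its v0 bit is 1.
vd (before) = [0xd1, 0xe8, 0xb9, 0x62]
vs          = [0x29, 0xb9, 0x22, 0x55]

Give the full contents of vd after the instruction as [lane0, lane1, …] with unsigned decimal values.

VLMAX = VLEN×LMUL/SEW = 128×2/64 = 4
vl = min(AVL, VLMAX) = min(2, 4) = 2
[0] add(0xd1,0x29) = 0xfa
[1] mask-off/keep = 0xe8
[2] tail/keep = 0xb9
[3] tail/keep = 0x62

vd = [250, 232, 185, 98]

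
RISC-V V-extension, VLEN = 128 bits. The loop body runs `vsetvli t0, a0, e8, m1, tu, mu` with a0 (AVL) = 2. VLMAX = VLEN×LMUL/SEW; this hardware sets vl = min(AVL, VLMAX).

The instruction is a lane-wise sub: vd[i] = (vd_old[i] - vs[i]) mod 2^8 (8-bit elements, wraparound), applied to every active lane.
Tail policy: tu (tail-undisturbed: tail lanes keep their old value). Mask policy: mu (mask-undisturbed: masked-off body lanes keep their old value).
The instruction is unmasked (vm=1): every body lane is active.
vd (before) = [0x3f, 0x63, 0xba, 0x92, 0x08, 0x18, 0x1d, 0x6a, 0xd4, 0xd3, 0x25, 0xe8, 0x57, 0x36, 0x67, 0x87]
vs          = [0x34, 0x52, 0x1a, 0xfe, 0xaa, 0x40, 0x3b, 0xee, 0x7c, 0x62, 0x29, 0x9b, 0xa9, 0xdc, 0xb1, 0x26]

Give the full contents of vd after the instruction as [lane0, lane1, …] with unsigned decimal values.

vd = [11, 17, 186, 146, 8, 24, 29, 106, 212, 211, 37, 232, 87, 54, 103, 135]

lanes per group: 128·1/8 = 16
vl = min(AVL, VLMAX) = min(2, 16) = 2
  i=0: sub(0x3f,0x34) → 11
  i=1: sub(0x63,0x52) → 17
  i=2: tail/keep → 186
  i=3: tail/keep → 146
  i=4: tail/keep → 8
  i=5: tail/keep → 24
  i=6: tail/keep → 29
  i=7: tail/keep → 106
  i=8: tail/keep → 212
  i=9: tail/keep → 211
  i=10: tail/keep → 37
  i=11: tail/keep → 232
  i=12: tail/keep → 87
  i=13: tail/keep → 54
  i=14: tail/keep → 103
  i=15: tail/keep → 135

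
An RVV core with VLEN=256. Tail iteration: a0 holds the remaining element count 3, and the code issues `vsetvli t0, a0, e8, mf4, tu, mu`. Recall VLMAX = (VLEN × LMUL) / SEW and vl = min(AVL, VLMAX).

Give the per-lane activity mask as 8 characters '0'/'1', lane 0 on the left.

VLMAX = (256 × 1/4) / 8 = 8 lanes
vl ← min(3, 8) = 3
bits (lane 0 leftmost): 11100000

predicate = 11100000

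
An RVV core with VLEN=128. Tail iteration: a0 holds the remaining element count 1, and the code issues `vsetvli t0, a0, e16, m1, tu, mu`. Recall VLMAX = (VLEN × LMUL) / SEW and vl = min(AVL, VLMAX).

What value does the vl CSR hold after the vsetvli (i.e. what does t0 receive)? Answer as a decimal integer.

vl = 1

lanes per group: 128·1/16 = 8
vl ← min(1, 8) = 1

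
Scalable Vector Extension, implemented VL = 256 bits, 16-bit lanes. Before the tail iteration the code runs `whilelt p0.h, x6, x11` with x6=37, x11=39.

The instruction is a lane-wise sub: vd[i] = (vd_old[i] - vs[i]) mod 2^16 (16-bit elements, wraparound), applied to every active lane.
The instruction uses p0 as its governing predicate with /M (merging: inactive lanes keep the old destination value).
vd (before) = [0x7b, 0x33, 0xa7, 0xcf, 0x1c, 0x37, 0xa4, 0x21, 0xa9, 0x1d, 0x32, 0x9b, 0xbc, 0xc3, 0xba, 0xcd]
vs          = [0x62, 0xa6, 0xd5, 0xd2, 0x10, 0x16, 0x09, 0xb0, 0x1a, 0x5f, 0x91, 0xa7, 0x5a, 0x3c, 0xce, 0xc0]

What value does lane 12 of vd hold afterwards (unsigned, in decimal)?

vd[12] = 188

register lanes = 256/16 = 16
p0[j] = (37+j < 39); true for j=0..1 → 2 lanes set
lane  0: sub(0x7b,0x62) ⇒ 0x19
lane  1: sub(0x33,0xa6) ⇒ 0xff8d
lane  2: tail/keep ⇒ 0xa7
lane  3: tail/keep ⇒ 0xcf
lane  4: tail/keep ⇒ 0x1c
lane  5: tail/keep ⇒ 0x37
lane  6: tail/keep ⇒ 0xa4
lane  7: tail/keep ⇒ 0x21
lane  8: tail/keep ⇒ 0xa9
lane  9: tail/keep ⇒ 0x1d
lane 10: tail/keep ⇒ 0x32
lane 11: tail/keep ⇒ 0x9b
lane 12: tail/keep ⇒ 0xbc
lane 13: tail/keep ⇒ 0xc3
lane 14: tail/keep ⇒ 0xba
lane 15: tail/keep ⇒ 0xcd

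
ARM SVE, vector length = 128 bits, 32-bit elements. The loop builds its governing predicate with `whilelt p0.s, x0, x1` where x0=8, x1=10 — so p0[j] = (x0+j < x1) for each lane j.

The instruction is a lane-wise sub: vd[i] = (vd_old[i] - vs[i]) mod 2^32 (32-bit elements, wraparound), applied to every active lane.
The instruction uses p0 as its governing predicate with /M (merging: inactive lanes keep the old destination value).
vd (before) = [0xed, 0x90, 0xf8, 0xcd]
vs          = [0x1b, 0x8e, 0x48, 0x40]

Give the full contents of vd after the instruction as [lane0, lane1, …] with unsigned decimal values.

lane count: 128 div 32 = 4
whilelt: lane j active iff 8+j < 10 → j < 2 → 2 active
vd[0] sub(0xed,0x1b) -> 0xd2
vd[1] sub(0x90,0x8e) -> 0x02
vd[2] tail/keep -> 0xf8
vd[3] tail/keep -> 0xcd

vd = [210, 2, 248, 205]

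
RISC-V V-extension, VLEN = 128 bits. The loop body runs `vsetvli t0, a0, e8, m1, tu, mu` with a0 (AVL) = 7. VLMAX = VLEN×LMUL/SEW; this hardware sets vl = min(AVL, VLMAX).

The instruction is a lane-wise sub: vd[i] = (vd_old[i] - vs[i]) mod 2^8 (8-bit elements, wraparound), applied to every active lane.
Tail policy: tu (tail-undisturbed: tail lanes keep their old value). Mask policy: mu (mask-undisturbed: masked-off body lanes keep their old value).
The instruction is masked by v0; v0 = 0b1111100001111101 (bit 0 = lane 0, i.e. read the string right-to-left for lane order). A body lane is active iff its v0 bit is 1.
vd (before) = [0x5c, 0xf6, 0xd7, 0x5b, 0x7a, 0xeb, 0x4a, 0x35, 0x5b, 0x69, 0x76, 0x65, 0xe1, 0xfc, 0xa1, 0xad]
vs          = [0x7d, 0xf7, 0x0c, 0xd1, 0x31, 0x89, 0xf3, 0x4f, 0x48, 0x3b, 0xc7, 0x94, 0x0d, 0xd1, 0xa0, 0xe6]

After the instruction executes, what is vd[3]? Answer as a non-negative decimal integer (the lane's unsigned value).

vd[3] = 138

VLMAX = VLEN×LMUL/SEW = 128×1/8 = 16
vl ← min(7, 16) = 7
vd[0] sub(0x5c,0x7d) -> 0xdf
vd[1] mask-off/keep -> 0xf6
vd[2] sub(0xd7,0x0c) -> 0xcb
vd[3] sub(0x5b,0xd1) -> 0x8a
vd[4] sub(0x7a,0x31) -> 0x49
vd[5] sub(0xeb,0x89) -> 0x62
vd[6] sub(0x4a,0xf3) -> 0x57
vd[7] tail/keep -> 0x35
vd[8] tail/keep -> 0x5b
vd[9] tail/keep -> 0x69
vd[10] tail/keep -> 0x76
vd[11] tail/keep -> 0x65
vd[12] tail/keep -> 0xe1
vd[13] tail/keep -> 0xfc
vd[14] tail/keep -> 0xa1
vd[15] tail/keep -> 0xad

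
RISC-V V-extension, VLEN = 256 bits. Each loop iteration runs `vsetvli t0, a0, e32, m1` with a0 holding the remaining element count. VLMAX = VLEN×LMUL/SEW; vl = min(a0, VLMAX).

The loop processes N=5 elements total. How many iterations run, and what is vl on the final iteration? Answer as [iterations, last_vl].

[iterations, last_vl] = [1, 5]

VLMAX = VLEN×LMUL/SEW = 256×1/32 = 8
5 elements at 8/iter → 1 passes, remainder 5 on the last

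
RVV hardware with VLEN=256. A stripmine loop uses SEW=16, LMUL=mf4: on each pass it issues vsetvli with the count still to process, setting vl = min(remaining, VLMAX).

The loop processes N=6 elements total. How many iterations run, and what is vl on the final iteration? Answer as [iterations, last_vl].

[iterations, last_vl] = [2, 2]

VLMAX = (256 × 1/4) / 16 = 4 lanes
6 elements at 4/iter → 2 passes, remainder 2 on the last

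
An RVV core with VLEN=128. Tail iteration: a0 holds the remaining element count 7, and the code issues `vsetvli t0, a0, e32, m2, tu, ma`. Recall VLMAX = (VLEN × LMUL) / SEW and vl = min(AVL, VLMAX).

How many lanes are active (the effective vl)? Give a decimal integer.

VLMAX = VLEN×LMUL/SEW = 128×2/32 = 8
vl = min(AVL, VLMAX) = min(7, 8) = 7

vl = 7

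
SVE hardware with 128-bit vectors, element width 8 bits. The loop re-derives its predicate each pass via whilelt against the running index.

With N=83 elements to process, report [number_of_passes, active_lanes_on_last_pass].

register lanes = 128/8 = 16
iterations = ceil(83/16) = 6; final-pass vl = 3

[iterations, last_vl] = [6, 3]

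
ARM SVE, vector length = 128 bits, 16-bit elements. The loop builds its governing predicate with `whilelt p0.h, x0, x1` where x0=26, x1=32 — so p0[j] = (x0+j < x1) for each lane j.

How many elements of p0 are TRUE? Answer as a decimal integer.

register lanes = 128/16 = 8
p0[j] = (26+j < 32); true for j=0..5 → 6 lanes set

vl = 6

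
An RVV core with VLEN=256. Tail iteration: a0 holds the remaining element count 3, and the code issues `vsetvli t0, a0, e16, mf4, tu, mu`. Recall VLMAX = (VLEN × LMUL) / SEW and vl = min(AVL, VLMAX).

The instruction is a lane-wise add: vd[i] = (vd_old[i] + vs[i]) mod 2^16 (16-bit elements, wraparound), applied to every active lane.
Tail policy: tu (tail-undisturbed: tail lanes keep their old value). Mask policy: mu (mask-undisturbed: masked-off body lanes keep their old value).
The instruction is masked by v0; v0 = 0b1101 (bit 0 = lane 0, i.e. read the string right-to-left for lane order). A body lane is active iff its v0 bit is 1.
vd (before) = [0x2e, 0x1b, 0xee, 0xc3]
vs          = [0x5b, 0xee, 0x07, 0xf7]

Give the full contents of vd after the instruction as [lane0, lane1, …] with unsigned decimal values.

lanes per group: 256·1/4/16 = 4
AVL=3 ≤ VLMAX=4, so vl = 3
lane  0: add(0x2e,0x5b) ⇒ 0x89
lane  1: mask-off/keep ⇒ 0x1b
lane  2: add(0xee,0x07) ⇒ 0xf5
lane  3: tail/keep ⇒ 0xc3

vd = [137, 27, 245, 195]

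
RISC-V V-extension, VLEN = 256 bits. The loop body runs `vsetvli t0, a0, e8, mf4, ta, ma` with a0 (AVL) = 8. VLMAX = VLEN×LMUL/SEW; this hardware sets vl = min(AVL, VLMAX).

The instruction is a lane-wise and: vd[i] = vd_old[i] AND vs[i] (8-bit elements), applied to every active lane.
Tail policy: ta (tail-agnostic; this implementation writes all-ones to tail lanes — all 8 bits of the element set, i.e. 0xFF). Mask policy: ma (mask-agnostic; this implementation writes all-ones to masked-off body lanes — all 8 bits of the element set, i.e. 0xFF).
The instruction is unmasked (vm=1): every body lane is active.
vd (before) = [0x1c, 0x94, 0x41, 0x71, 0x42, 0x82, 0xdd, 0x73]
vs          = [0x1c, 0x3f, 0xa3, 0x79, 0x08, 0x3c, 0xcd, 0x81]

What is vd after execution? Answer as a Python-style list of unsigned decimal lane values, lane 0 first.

lanes per group: 256·1/4/8 = 8
vl ← min(8, 8) = 8
lane  0: and(0x1c,0x1c) ⇒ 0x1c
lane  1: and(0x94,0x3f) ⇒ 0x14
lane  2: and(0x41,0xa3) ⇒ 0x01
lane  3: and(0x71,0x79) ⇒ 0x71
lane  4: and(0x42,0x08) ⇒ 0x00
lane  5: and(0x82,0x3c) ⇒ 0x00
lane  6: and(0xdd,0xcd) ⇒ 0xcd
lane  7: and(0x73,0x81) ⇒ 0x01

vd = [28, 20, 1, 113, 0, 0, 205, 1]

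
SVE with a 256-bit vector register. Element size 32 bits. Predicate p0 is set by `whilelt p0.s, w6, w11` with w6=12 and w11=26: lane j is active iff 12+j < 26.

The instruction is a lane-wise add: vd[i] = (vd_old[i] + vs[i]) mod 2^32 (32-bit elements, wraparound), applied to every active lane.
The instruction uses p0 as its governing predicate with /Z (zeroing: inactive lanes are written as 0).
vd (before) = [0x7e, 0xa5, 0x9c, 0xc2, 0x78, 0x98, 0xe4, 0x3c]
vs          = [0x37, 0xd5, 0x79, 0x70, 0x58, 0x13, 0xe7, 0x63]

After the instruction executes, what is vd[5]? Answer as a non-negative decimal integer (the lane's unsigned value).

lane count: 256 div 32 = 8
p0[j] = (12+j < 26); true for j=0..7 → 8 lanes set
lane  0: add(0x7e,0x37) ⇒ 0xb5
lane  1: add(0xa5,0xd5) ⇒ 0x17a
lane  2: add(0x9c,0x79) ⇒ 0x115
lane  3: add(0xc2,0x70) ⇒ 0x132
lane  4: add(0x78,0x58) ⇒ 0xd0
lane  5: add(0x98,0x13) ⇒ 0xab
lane  6: add(0xe4,0xe7) ⇒ 0x1cb
lane  7: add(0x3c,0x63) ⇒ 0x9f

vd[5] = 171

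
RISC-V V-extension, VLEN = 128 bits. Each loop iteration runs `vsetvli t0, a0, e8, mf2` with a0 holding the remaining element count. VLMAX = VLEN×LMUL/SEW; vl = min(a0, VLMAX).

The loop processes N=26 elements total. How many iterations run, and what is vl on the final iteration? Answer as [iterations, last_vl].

VLMAX = (128 × 1/2) / 8 = 8 lanes
26 elements at 8/iter → 4 passes, remainder 2 on the last

[iterations, last_vl] = [4, 2]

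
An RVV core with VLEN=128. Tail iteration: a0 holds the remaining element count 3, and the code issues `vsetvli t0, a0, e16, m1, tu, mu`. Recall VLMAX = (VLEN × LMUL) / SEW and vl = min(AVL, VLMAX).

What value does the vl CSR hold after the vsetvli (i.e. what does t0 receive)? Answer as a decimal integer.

vl = 3

VLMAX = (128 × 1) / 16 = 8 lanes
vl ← min(3, 8) = 3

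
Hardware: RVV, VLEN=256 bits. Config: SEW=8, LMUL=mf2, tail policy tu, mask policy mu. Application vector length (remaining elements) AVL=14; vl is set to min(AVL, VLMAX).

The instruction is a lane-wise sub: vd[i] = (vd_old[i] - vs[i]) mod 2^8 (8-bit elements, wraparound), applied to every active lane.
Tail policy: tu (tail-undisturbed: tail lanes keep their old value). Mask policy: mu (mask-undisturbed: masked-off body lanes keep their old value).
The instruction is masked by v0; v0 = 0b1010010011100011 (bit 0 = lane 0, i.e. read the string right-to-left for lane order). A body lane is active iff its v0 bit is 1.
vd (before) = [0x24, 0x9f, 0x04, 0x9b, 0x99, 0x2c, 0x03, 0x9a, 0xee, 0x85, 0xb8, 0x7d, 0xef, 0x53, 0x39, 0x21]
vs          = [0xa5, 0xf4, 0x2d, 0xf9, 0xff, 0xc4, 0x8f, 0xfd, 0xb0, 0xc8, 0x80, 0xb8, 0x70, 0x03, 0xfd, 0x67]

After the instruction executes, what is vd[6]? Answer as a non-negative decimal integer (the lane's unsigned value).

vd[6] = 116

lanes per group: 256·1/2/8 = 16
vl = min(AVL, VLMAX) = min(14, 16) = 14
  i=0: sub(0x24,0xa5) → 127
  i=1: sub(0x9f,0xf4) → 171
  i=2: mask-off/keep → 4
  i=3: mask-off/keep → 155
  i=4: mask-off/keep → 153
  i=5: sub(0x2c,0xc4) → 104
  i=6: sub(0x03,0x8f) → 116
  i=7: sub(0x9a,0xfd) → 157
  i=8: mask-off/keep → 238
  i=9: mask-off/keep → 133
  i=10: sub(0xb8,0x80) → 56
  i=11: mask-off/keep → 125
  i=12: mask-off/keep → 239
  i=13: sub(0x53,0x03) → 80
  i=14: tail/keep → 57
  i=15: tail/keep → 33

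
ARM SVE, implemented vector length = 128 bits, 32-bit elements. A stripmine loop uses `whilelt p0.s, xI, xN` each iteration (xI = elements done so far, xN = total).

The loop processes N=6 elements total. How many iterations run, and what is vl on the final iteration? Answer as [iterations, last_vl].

[iterations, last_vl] = [2, 2]

lane count: 128 div 32 = 4
iterations = ceil(6/4) = 2; final-pass vl = 2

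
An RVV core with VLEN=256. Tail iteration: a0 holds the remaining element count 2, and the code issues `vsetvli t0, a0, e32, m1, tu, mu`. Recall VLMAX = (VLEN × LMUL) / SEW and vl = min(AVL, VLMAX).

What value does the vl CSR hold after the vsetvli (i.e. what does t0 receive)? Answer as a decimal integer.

vl = 2

VLMAX = VLEN×LMUL/SEW = 256×1/32 = 8
AVL=2 ≤ VLMAX=8, so vl = 2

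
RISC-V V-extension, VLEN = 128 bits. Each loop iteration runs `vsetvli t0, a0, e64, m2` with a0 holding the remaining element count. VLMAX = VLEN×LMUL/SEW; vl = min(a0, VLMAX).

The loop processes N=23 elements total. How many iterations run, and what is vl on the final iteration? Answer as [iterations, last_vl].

lanes per group: 128·2/64 = 4
iterations = ceil(23/4) = 6; final-pass vl = 3

[iterations, last_vl] = [6, 3]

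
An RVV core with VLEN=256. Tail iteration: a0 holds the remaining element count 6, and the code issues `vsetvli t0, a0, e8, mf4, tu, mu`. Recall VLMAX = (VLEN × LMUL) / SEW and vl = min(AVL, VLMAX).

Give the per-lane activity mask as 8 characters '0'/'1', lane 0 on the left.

predicate = 11111100

lanes per group: 256·1/4/8 = 8
vl ← min(6, 8) = 6
bits (lane 0 leftmost): 11111100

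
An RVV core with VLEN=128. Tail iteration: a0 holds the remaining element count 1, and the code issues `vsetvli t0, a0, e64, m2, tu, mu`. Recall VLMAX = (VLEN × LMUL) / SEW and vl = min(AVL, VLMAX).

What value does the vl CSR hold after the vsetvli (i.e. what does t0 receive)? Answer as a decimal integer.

vl = 1

lanes per group: 128·2/64 = 4
AVL=1 ≤ VLMAX=4, so vl = 1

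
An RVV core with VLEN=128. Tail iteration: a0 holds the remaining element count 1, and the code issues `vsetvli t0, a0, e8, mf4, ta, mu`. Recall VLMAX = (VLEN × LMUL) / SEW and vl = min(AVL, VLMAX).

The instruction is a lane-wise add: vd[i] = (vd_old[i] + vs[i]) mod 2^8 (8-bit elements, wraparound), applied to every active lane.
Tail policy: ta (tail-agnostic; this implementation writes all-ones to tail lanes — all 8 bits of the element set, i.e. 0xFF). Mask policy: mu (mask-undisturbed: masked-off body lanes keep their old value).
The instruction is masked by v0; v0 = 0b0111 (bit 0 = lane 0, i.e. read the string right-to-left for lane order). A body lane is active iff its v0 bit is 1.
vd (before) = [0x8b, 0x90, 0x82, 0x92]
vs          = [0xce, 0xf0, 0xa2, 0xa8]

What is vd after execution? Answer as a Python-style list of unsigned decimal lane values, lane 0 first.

VLMAX = (128 × 1/4) / 8 = 4 lanes
vl ← min(1, 4) = 1
vd[0] add(0x8b,0xce) -> 0x59
vd[1] tail/ones -> 0xff
vd[2] tail/ones -> 0xff
vd[3] tail/ones -> 0xff

vd = [89, 255, 255, 255]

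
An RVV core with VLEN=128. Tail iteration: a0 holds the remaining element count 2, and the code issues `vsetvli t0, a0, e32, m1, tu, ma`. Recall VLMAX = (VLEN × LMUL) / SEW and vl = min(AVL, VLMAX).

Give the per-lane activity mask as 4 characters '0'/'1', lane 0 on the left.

VLMAX = (128 × 1) / 32 = 4 lanes
vl = min(AVL, VLMAX) = min(2, 4) = 2
bits (lane 0 leftmost): 1100

predicate = 1100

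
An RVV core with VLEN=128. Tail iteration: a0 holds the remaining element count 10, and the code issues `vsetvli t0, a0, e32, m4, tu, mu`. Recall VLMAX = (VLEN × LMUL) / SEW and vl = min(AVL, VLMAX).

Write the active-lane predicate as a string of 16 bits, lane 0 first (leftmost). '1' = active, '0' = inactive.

lanes per group: 128·4/32 = 16
AVL=10 ≤ VLMAX=16, so vl = 10
bits (lane 0 leftmost): 1111111111000000

predicate = 1111111111000000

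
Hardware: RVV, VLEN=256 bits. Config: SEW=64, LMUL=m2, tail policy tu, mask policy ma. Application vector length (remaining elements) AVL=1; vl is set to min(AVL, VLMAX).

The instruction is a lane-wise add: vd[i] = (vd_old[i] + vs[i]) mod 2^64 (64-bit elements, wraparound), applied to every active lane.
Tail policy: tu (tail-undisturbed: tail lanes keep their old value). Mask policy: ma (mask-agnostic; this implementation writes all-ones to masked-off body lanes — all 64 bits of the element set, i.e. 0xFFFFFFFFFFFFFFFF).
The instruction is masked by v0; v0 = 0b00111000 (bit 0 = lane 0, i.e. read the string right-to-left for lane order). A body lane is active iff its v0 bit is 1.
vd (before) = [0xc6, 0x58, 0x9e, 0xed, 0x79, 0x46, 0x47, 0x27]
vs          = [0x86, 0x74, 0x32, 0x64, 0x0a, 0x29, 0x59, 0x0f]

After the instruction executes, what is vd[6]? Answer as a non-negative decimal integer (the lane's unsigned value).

lanes per group: 256·2/64 = 8
vl = min(AVL, VLMAX) = min(1, 8) = 1
lane  0: mask-off/ones ⇒ 0xffffffffffffffff
lane  1: tail/keep ⇒ 0x58
lane  2: tail/keep ⇒ 0x9e
lane  3: tail/keep ⇒ 0xed
lane  4: tail/keep ⇒ 0x79
lane  5: tail/keep ⇒ 0x46
lane  6: tail/keep ⇒ 0x47
lane  7: tail/keep ⇒ 0x27

vd[6] = 71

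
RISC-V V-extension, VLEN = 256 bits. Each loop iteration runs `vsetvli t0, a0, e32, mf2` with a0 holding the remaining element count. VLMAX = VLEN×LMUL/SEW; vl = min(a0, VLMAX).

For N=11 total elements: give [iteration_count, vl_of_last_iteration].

lanes per group: 256·1/2/32 = 4
iterations = ceil(11/4) = 3; final-pass vl = 3

[iterations, last_vl] = [3, 3]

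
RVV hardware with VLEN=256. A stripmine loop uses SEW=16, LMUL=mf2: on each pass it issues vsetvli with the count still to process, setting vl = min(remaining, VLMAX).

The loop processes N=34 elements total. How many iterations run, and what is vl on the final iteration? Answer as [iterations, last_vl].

VLMAX = VLEN×LMUL/SEW = 256×1/2/16 = 8
N=34: ⌈34/8⌉ = 5 iters; last vl = 34 − 4×8 = 2

[iterations, last_vl] = [5, 2]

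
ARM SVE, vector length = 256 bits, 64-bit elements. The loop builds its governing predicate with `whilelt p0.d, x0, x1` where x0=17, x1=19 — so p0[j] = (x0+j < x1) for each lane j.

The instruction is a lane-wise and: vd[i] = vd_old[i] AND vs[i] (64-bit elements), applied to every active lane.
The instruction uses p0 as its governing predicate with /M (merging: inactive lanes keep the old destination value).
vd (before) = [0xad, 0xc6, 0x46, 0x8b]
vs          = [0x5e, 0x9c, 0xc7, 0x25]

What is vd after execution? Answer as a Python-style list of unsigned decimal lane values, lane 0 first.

lane count: 256 div 64 = 4
p0[j] = (17+j < 19); true for j=0..1 → 2 lanes set
  i=0: and(0xad,0x5e) → 12
  i=1: and(0xc6,0x9c) → 132
  i=2: tail/keep → 70
  i=3: tail/keep → 139

vd = [12, 132, 70, 139]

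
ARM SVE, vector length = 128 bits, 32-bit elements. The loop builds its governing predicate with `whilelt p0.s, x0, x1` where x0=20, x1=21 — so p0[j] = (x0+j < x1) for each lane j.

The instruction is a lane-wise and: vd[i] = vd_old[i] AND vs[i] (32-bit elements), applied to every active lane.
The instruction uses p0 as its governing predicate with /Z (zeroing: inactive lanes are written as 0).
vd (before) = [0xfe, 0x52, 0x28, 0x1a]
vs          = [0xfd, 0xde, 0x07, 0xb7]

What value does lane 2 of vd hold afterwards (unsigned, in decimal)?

lane count: 128 div 32 = 4
whilelt: lane j active iff 20+j < 21 → j < 1 → 1 active
lane  0: and(0xfe,0xfd) ⇒ 0xfc
lane  1: tail/zero ⇒ 0x00
lane  2: tail/zero ⇒ 0x00
lane  3: tail/zero ⇒ 0x00

vd[2] = 0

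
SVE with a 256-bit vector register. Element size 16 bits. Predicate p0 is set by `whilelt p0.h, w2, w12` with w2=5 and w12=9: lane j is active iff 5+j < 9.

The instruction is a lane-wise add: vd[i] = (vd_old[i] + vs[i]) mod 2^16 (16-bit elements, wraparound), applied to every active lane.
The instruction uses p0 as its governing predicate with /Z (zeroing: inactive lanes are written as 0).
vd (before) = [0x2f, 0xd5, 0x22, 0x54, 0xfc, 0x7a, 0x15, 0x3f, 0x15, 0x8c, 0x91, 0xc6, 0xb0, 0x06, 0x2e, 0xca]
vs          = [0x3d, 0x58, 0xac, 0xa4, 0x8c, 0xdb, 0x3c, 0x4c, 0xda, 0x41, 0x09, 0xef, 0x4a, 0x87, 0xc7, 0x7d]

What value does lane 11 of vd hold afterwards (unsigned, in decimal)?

vd[11] = 0

register lanes = 256/16 = 16
p0[j] = (5+j < 9); true for j=0..3 → 4 lanes set
  i=0: add(0x2f,0x3d) → 108
  i=1: add(0xd5,0x58) → 301
  i=2: add(0x22,0xac) → 206
  i=3: add(0x54,0xa4) → 248
  i=4: tail/zero → 0
  i=5: tail/zero → 0
  i=6: tail/zero → 0
  i=7: tail/zero → 0
  i=8: tail/zero → 0
  i=9: tail/zero → 0
  i=10: tail/zero → 0
  i=11: tail/zero → 0
  i=12: tail/zero → 0
  i=13: tail/zero → 0
  i=14: tail/zero → 0
  i=15: tail/zero → 0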